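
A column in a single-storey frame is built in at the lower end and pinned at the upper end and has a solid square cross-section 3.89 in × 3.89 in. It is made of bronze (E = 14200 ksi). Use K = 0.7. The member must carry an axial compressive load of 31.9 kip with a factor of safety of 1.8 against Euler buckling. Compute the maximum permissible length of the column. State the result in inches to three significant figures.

I = a⁴/12 = 3.89⁴/12 = 19.08 in⁴
Required critical load P_cr = n·P = 1.8 × 31.9 = 57.42 kip = 5.742×10^4 lb
From P_cr = π²EI/(K·L)²:  L = (1/K)·√(π²EI/P_cr) = (1/0.7)·√(π²×1.42×10^7×19.08/5.742×10^4)
L = 308 in

L_max ≈ 308 in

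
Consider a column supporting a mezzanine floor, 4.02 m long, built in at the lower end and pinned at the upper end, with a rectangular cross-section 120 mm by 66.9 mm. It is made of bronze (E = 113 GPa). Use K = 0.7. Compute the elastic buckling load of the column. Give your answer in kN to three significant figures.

Buckling occurs about the weak axis: I_min = h·b³/12 with b = 66.9 mm (the shorter side).
I_min = 120×66.9³/12 = 2.994×10^6 mm⁴
I = 2.994×10^6 mm⁴ = 2.994×10^-6 m⁴
Effective length L_e = K·L = 0.7 × 4.02 = 2.814 m
P_cr = π²EI / L_e² = π² × 113×10⁹ × 2.994×10^-6 / 2.814² = 4.217×10^5 N

P_cr ≈ 422 kN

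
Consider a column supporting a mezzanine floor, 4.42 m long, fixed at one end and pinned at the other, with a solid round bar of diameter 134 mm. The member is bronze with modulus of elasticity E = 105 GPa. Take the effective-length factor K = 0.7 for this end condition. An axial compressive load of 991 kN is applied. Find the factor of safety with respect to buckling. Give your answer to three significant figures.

I = πd⁴/64 = π×134⁴/64 = 1.583×10^7 mm⁴
I = 1.583×10^7 mm⁴ = 1.583×10^-5 m⁴
Effective length L_e = K·L = 0.7 × 4.42 = 3.094 m
P_cr = π²EI / L_e² = π² × 105×10⁹ × 1.583×10^-5 / 3.094² = 1.713×10^6 N
Factor of safety n = P_cr / P = 1713.3 / 991 = 1.73

n ≈ 1.73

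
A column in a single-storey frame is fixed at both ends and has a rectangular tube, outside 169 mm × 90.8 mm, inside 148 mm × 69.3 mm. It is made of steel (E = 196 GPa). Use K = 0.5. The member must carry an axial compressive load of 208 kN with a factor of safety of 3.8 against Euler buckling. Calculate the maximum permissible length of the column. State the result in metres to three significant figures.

L_max ≈ 7.94 m

Weak-axis I_min = (h_o·b_o³ − h_i·b_i³)/12 with b_o = 90.8, b_i = 69.30 mm (shorter outer/inner sides).
I_min = (169×90.8³ − 148.0×69.30³)/12 = 6.438×10^6 mm⁴
I = 6.438×10^-6 m⁴
Required critical load P_cr = n·P = 3.8 × 208 = 790.4 kN = 7.904×10^5 N
From P_cr = π²EI/(K·L)²:  L = (1/K)·√(π²EI/P_cr) = (1/0.5)·√(π²×1.96×10^11×6.438×10^-6/7.904×10^5)
L = 7.94 m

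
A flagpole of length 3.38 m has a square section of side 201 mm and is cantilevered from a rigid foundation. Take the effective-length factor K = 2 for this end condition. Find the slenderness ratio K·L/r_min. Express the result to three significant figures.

For a square r = a/√12 = 201/√12 = 58.02 mm
L_e = K·L = 2 × 3.38 m = 6.760 m = 6760.0 mm
λ = L_e / r_min = 6760.0 / 58.02 = 117

λ ≈ 117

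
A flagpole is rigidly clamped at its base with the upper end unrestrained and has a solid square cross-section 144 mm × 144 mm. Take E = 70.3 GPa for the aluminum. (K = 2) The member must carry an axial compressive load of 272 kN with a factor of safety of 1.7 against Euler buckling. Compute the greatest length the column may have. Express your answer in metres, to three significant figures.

L_max ≈ 3.67 m

I = a⁴/12 = 144⁴/12 = 3.583×10^7 mm⁴
I = 3.583×10^-5 m⁴
Required critical load P_cr = n·P = 1.7 × 272 = 462.4 kN = 4.624×10^5 N
From P_cr = π²EI/(K·L)²:  L = (1/K)·√(π²EI/P_cr) = (1/2)·√(π²×7.03×10^10×3.583×10^-5/4.624×10^5)
L = 3.67 m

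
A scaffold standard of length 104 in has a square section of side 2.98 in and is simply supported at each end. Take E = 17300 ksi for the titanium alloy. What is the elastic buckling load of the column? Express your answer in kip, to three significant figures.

I = a⁴/12 = 2.98⁴/12 = 6.572 in⁴
Effective length L_e = K·L = 1 × 104 = 104.0 in
P_cr = π²EI / L_e² = π² × 17300×10³ × 6.572 / 104.0² = 1.037×10^5 lb

P_cr ≈ 104 kip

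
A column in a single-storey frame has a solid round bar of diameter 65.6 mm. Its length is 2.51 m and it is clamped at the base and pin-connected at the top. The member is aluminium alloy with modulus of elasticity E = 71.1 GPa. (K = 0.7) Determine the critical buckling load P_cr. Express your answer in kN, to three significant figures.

P_cr ≈ 207 kN

I = πd⁴/64 = π×65.6⁴/64 = 9.090×10^5 mm⁴
I = 9.090×10^5 mm⁴ = 9.090×10^-7 m⁴
Effective length L_e = K·L = 0.7 × 2.51 = 1.757 m
P_cr = π²EI / L_e² = π² × 71.1×10⁹ × 9.090×10^-7 / 1.757² = 2.066×10^5 N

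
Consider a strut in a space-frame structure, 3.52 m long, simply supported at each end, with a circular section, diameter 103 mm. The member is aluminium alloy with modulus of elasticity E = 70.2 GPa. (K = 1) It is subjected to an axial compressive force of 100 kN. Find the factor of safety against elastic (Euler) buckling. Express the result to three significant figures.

I = πd⁴/64 = π×103⁴/64 = 5.525×10^6 mm⁴
I = 5.525×10^6 mm⁴ = 5.525×10^-6 m⁴
Effective length L_e = K·L = 1 × 3.52 = 3.520 m
P_cr = π²EI / L_e² = π² × 70.2×10⁹ × 5.525×10^-6 / 3.520² = 3.089×10^5 N
Factor of safety n = P_cr / P = 308.94 / 100 = 3.09

n ≈ 3.09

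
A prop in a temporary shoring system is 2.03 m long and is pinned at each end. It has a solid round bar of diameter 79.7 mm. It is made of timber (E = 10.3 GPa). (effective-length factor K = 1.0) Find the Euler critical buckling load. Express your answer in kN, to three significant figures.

P_cr ≈ 48.9 kN

I = πd⁴/64 = π×79.7⁴/64 = 1.981×10^6 mm⁴
I = 1.981×10^6 mm⁴ = 1.981×10^-6 m⁴
Effective length L_e = K·L = 1 × 2.03 = 2.030 m
P_cr = π²EI / L_e² = π² × 10.3×10⁹ × 1.981×10^-6 / 2.030² = 4.886×10^4 N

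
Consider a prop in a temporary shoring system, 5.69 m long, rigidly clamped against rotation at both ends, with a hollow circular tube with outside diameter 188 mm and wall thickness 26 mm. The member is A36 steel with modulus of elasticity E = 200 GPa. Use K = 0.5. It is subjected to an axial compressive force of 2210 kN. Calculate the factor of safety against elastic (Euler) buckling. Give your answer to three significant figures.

n ≈ 4.91

Inner diameter d_i = 188 − 2×26 = 136.0 mm
I = π(d_o⁴ − d_i⁴)/64 = π(188⁴ − 136.0⁴)/64 = 4.453×10^7 mm⁴
I = 4.453×10^7 mm⁴ = 4.453×10^-5 m⁴
Effective length L_e = K·L = 0.5 × 5.69 = 2.845 m
P_cr = π²EI / L_e² = π² × 200×10⁹ × 4.453×10^-5 / 2.845² = 1.086×10^7 N
Factor of safety n = P_cr / P = 10859 / 2210 = 4.91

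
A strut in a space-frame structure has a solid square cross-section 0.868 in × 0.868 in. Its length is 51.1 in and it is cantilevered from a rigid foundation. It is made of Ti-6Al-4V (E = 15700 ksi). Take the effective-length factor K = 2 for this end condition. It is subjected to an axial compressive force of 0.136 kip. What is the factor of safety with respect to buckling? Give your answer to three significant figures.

n ≈ 5.16

I = a⁴/12 = 0.868⁴/12 = 4.730×10^-2 in⁴
Effective length L_e = K·L = 2 × 51.1 = 102.2 in
P_cr = π²EI / L_e² = π² × 15700×10³ × 4.730×10^-2 / 102.2² = 701.8 lb
Factor of safety n = P_cr / P = 0.70177 / 0.136 = 5.16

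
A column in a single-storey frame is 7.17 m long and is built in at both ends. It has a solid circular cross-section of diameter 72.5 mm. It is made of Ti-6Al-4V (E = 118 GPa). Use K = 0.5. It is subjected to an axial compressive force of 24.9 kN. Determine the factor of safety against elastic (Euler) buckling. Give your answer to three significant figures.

n ≈ 4.94

I = πd⁴/64 = π×72.5⁴/64 = 1.356×10^6 mm⁴
I = 1.356×10^6 mm⁴ = 1.356×10^-6 m⁴
Effective length L_e = K·L = 0.5 × 7.17 = 3.585 m
P_cr = π²EI / L_e² = π² × 118×10⁹ × 1.356×10^-6 / 3.585² = 1.229×10^5 N
Factor of safety n = P_cr / P = 122.89 / 24.9 = 4.94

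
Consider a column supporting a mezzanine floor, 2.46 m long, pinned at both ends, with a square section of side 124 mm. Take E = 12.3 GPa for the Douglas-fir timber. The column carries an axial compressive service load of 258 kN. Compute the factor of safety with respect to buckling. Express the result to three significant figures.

I = a⁴/12 = 124⁴/12 = 1.970×10^7 mm⁴
I = 1.970×10^7 mm⁴ = 1.970×10^-5 m⁴
Effective length L_e = K·L = 1 × 2.46 = 2.460 m
P_cr = π²EI / L_e² = π² × 12.3×10⁹ × 1.970×10^-5 / 2.460² = 3.952×10^5 N
Factor of safety n = P_cr / P = 395.22 / 258 = 1.53

n ≈ 1.53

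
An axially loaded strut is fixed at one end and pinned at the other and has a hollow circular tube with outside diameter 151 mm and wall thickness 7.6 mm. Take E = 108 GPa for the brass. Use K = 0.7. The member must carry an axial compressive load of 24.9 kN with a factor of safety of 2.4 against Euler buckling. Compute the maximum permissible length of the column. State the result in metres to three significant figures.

Inner diameter d_i = 151 − 2×7.6 = 135.8 mm
I = π(d_o⁴ − d_i⁴)/64 = π(151⁴ − 135.8⁴)/64 = 8.825×10^6 mm⁴
I = 8.825×10^-6 m⁴
Required critical load P_cr = n·P = 2.4 × 24.9 = 59.76 kN = 5.976×10^4 N
From P_cr = π²EI/(K·L)²:  L = (1/K)·√(π²EI/P_cr) = (1/0.7)·√(π²×1.08×10^11×8.825×10^-6/5.976×10^4)
L = 17.9 m

L_max ≈ 17.9 m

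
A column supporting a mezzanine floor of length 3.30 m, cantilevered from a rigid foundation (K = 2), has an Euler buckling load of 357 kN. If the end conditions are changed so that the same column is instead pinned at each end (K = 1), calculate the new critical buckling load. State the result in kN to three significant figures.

P_cr ∝ 1/K², so P_cr,new = P_cr,old × (K_old/K_new)² = 357 × (2/1)²
= 357 × 4.000 = 1430 kN

P_cr ≈ 1430 kN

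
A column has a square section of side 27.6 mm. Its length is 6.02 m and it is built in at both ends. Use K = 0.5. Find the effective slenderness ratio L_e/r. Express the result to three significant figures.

For a square r = a/√12 = 27.6/√12 = 7.967 mm
L_e = K·L = 0.5 × 6.02 m = 3.010 m = 3010.0 mm
λ = L_e / r_min = 3010.0 / 7.967 = 378

λ ≈ 378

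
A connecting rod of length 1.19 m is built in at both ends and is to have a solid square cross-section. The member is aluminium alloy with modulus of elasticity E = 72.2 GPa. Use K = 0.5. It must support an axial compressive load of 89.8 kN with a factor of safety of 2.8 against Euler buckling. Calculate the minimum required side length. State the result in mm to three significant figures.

a ≈ 35.0 mm

Required P_cr = n·P = 2.8 × 89.8 = 251.4 kN
L_e = K·L = 0.5 × 1.19 = 0.5950 m
Required I = P_cr·L_e²/(π²E) = 2.514×10^5 × 0.5950² / (π² × 7.22×10^10) = 1.249×10^-7 m⁴
I_req = 1.249×10^5 mm⁴
Solid square: I = a⁴/12  ⇒  a = (12I)^(1/4) = (12×1.249×10^5)^(1/4) = 35.0 mm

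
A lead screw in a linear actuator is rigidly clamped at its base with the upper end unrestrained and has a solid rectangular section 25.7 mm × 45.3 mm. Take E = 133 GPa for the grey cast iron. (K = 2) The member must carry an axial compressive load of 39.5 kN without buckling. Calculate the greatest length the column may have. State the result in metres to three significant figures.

Buckling occurs about the weak axis: I_min = h·b³/12 with b = 25.7 mm (the shorter side).
I_min = 45.3×25.7³/12 = 6.408×10^4 mm⁴
I = 6.408×10^-8 m⁴
At the buckling limit P_cr = P = 3.950×10^4 N
From P_cr = π²EI/(K·L)²:  L = (1/K)·√(π²EI/P_cr) = (1/2)·√(π²×1.33×10^11×6.408×10^-8/3.950×10^4)
L = 0.730 m

L_max ≈ 0.730 m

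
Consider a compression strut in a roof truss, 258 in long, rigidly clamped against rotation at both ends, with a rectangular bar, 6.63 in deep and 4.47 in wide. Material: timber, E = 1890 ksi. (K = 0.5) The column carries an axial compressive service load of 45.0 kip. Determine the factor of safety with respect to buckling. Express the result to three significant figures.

Buckling occurs about the weak axis: I_min = h·b³/12 with b = 4.47 in (the shorter side).
I_min = 6.63×4.47³/12 = 49.35 in⁴
Effective length L_e = K·L = 0.5 × 258 = 129.0 in
P_cr = π²EI / L_e² = π² × 1890×10³ × 49.35 / 129.0² = 5.531×10^4 lb
Factor of safety n = P_cr / P = 55.314 / 45.0 = 1.23

n ≈ 1.23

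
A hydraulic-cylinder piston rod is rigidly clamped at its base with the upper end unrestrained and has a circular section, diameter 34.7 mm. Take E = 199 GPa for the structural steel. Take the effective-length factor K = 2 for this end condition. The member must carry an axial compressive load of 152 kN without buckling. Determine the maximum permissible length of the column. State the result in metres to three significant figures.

I = πd⁴/64 = π×34.7⁴/64 = 7.117×10^4 mm⁴
I = 7.117×10^-8 m⁴
At the buckling limit P_cr = P = 1.520×10^5 N
From P_cr = π²EI/(K·L)²:  L = (1/K)·√(π²EI/P_cr) = (1/2)·√(π²×1.99×10^11×7.117×10^-8/1.520×10^5)
L = 0.479 m

L_max ≈ 0.479 m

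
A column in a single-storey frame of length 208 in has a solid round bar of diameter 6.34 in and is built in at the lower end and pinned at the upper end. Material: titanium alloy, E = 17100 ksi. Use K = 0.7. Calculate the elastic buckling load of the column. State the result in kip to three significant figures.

I = πd⁴/64 = π×6.34⁴/64 = 79.31 in⁴
Effective length L_e = K·L = 0.7 × 208 = 145.6 in
P_cr = π²EI / L_e² = π² × 17100×10³ × 79.31 / 145.6² = 6.314×10^5 lb

P_cr ≈ 631 kip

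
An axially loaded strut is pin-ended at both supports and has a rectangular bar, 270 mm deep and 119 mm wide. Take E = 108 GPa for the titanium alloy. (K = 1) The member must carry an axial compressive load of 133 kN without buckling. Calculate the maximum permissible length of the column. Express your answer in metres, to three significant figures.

L_max ≈ 17.4 m

Buckling occurs about the weak axis: I_min = h·b³/12 with b = 119 mm (the shorter side).
I_min = 270×119³/12 = 3.792×10^7 mm⁴
I = 3.792×10^-5 m⁴
At the buckling limit P_cr = P = 1.330×10^5 N
From P_cr = π²EI/(K·L)²:  L = (1/K)·√(π²EI/P_cr) = (1/1)·√(π²×1.08×10^11×3.792×10^-5/1.330×10^5)
L = 17.4 m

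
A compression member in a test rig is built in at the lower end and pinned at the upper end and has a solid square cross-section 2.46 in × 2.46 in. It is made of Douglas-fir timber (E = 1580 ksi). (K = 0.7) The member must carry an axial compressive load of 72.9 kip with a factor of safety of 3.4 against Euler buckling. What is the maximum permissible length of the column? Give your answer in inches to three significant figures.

I = a⁴/12 = 2.46⁴/12 = 3.052 in⁴
Required critical load P_cr = n·P = 3.4 × 72.9 = 247.9 kip = 2.479×10^5 lb
From P_cr = π²EI/(K·L)²:  L = (1/K)·√(π²EI/P_cr) = (1/0.7)·√(π²×1.58×10^6×3.052/2.479×10^5)
L = 19.8 in

L_max ≈ 19.8 in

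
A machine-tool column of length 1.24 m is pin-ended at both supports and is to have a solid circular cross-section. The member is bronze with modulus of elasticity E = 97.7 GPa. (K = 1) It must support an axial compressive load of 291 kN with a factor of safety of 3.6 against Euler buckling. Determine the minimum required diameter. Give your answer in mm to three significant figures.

Required P_cr = n·P = 3.6 × 291 = 1048 kN
L_e = K·L = 1 × 1.24 = 1.240 m
Required I = P_cr·L_e²/(π²E) = 1.048×10^6 × 1.240² / (π² × 9.77×10^10) = 1.670×10^-6 m⁴
I_req = 1.670×10^6 mm⁴
Solid circle: I = πd⁴/64  ⇒  d = (64I/π)^(1/4) = (64×1.670×10^6/π)^(1/4) = 76.4 mm

d ≈ 76.4 mm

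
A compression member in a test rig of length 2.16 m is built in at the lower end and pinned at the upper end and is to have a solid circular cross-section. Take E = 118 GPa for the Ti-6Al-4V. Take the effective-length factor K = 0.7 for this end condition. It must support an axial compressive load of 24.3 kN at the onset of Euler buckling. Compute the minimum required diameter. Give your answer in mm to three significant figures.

L_e = K·L = 0.7 × 2.16 = 1.512 m
Required I = P_cr·L_e²/(π²E) = 2.430×10^4 × 1.512² / (π² × 1.18×10^11) = 4.770×10^-8 m⁴
I_req = 4.770×10^4 mm⁴
Solid circle: I = πd⁴/64  ⇒  d = (64I/π)^(1/4) = (64×4.770×10^4/π)^(1/4) = 31.4 mm

d ≈ 31.4 mm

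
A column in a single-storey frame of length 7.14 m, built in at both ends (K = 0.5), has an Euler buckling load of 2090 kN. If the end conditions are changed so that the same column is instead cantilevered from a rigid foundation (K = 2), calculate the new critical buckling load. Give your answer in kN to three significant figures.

P_cr ∝ 1/K², so P_cr,new = P_cr,old × (K_old/K_new)² = 2090 × (0.5/2)²
= 2090 × 0.06250 = 131 kN

P_cr ≈ 131 kN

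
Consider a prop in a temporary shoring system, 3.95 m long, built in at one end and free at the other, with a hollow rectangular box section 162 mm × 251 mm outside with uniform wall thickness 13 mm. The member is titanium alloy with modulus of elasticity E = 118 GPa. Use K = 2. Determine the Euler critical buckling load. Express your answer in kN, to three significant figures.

P_cr ≈ 779 kN

Inner dimensions: h_i = 251 − 2×13 = 225.0 mm, b_i = 162 − 2×13 = 136.0 mm
Weak-axis I_min = (h_o·b_o³ − h_i·b_i³)/12 with b_o = 162, b_i = 136.0 mm (shorter outer/inner sides).
I_min = (251×162³ − 225.0×136.0³)/12 = 4.176×10^7 mm⁴
I = 4.176×10^7 mm⁴ = 4.176×10^-5 m⁴
Effective length L_e = K·L = 2 × 3.95 = 7.900 m
P_cr = π²EI / L_e² = π² × 118×10⁹ × 4.176×10^-5 / 7.900² = 7.793×10^5 N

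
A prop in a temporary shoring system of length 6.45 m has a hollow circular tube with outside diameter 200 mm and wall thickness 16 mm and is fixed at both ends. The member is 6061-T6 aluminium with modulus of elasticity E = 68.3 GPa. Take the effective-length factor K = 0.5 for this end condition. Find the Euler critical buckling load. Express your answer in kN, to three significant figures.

P_cr ≈ 2560 kN

Inner diameter d_i = 200 − 2×16 = 168.0 mm
I = π(d_o⁴ − d_i⁴)/64 = π(200⁴ − 168.0⁴)/64 = 3.944×10^7 mm⁴
I = 3.944×10^7 mm⁴ = 3.944×10^-5 m⁴
Effective length L_e = K·L = 0.5 × 6.45 = 3.225 m
P_cr = π²EI / L_e² = π² × 68.3×10⁹ × 3.944×10^-5 / 3.225² = 2.556×10^6 N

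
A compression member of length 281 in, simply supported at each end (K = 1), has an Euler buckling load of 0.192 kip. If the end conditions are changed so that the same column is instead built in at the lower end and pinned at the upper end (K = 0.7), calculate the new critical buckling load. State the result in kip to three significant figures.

P_cr ∝ 1/K², so P_cr,new = P_cr,old × (K_old/K_new)² = 0.192 × (1/0.7)²
= 0.192 × 2.041 = 0.392 kip

P_cr ≈ 0.392 kip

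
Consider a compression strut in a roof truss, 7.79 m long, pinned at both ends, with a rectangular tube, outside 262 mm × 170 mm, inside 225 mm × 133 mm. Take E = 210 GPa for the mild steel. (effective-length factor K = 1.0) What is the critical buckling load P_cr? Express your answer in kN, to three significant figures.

Weak-axis I_min = (h_o·b_o³ − h_i·b_i³)/12 with b_o = 170, b_i = 133.0 mm (shorter outer/inner sides).
I_min = (262×170³ − 225.0×133.0³)/12 = 6.316×10^7 mm⁴
I = 6.316×10^7 mm⁴ = 6.316×10^-5 m⁴
Effective length L_e = K·L = 1 × 7.79 = 7.790 m
P_cr = π²EI / L_e² = π² × 210×10⁹ × 6.316×10^-5 / 7.790² = 2.157×10^6 N

P_cr ≈ 2160 kN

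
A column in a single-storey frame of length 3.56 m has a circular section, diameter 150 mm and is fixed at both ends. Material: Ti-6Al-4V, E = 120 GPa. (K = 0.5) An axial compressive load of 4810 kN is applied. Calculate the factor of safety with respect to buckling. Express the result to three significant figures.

n ≈ 1.93

I = πd⁴/64 = π×150⁴/64 = 2.485×10^7 mm⁴
I = 2.485×10^7 mm⁴ = 2.485×10^-5 m⁴
Effective length L_e = K·L = 0.5 × 3.56 = 1.780 m
P_cr = π²EI / L_e² = π² × 120×10⁹ × 2.485×10^-5 / 1.780² = 9.289×10^6 N
Factor of safety n = P_cr / P = 9289.1 / 4810 = 1.93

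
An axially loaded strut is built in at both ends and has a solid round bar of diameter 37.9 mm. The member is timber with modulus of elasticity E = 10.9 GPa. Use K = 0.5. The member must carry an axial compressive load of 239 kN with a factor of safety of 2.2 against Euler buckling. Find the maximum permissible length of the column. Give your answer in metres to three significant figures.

I = πd⁴/64 = π×37.9⁴/64 = 1.013×10^5 mm⁴
I = 1.013×10^-7 m⁴
Required critical load P_cr = n·P = 2.2 × 239 = 525.8 kN = 5.258×10^5 N
From P_cr = π²EI/(K·L)²:  L = (1/K)·√(π²EI/P_cr) = (1/0.5)·√(π²×1.09×10^10×1.013×10^-7/5.258×10^5)
L = 0.288 m

L_max ≈ 0.288 m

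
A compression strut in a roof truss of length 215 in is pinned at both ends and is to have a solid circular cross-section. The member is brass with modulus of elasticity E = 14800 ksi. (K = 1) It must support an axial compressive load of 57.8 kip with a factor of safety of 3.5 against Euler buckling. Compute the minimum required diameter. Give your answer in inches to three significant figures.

d ≈ 6.01 in

Required P_cr = n·P = 3.5 × 57.8 = 202.3 kip
L_e = K·L = 1 × 215 = 215.0 in
Required I = P_cr·L_e²/(π²E) = 2.023×10^5 × 215.0² / (π² × 1.48×10^7) = 64.02 in⁴
Solid circle: I = πd⁴/64  ⇒  d = (64I/π)^(1/4) = (64×64.02/π)^(1/4) = 6.01 in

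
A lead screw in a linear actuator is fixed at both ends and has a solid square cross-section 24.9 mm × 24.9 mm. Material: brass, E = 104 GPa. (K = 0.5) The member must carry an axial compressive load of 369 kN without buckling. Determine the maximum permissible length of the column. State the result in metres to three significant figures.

L_max ≈ 0.597 m

I = a⁴/12 = 24.9⁴/12 = 3.203×10^4 mm⁴
I = 3.203×10^-8 m⁴
At the buckling limit P_cr = P = 3.690×10^5 N
From P_cr = π²EI/(K·L)²:  L = (1/K)·√(π²EI/P_cr) = (1/0.5)·√(π²×1.04×10^11×3.203×10^-8/3.690×10^5)
L = 0.597 m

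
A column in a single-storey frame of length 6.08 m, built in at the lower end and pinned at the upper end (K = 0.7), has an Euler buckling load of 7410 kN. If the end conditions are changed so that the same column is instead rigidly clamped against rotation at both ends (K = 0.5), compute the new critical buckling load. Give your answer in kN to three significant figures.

P_cr ≈ 14500 kN

P_cr ∝ 1/K², so P_cr,new = P_cr,old × (K_old/K_new)² = 7410 × (0.7/0.5)²
= 7410 × 1.960 = 14500 kN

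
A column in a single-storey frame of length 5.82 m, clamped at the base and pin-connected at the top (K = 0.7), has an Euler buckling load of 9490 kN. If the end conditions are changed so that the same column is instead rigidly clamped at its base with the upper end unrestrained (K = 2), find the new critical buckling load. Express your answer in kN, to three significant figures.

P_cr ∝ 1/K², so P_cr,new = P_cr,old × (K_old/K_new)² = 9490 × (0.7/2)²
= 9490 × 0.1225 = 1160 kN

P_cr ≈ 1160 kN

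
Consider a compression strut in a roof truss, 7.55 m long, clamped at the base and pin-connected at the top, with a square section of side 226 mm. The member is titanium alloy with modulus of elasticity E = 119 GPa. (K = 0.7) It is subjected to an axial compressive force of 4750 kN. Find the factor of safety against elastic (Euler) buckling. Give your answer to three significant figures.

n ≈ 1.92

I = a⁴/12 = 226⁴/12 = 2.174×10^8 mm⁴
I = 2.174×10^8 mm⁴ = 2.174×10^-4 m⁴
Effective length L_e = K·L = 0.7 × 7.55 = 5.285 m
P_cr = π²EI / L_e² = π² × 119×10⁹ × 2.174×10^-4 / 5.285² = 9.141×10^6 N
Factor of safety n = P_cr / P = 9141.3 / 4750 = 1.92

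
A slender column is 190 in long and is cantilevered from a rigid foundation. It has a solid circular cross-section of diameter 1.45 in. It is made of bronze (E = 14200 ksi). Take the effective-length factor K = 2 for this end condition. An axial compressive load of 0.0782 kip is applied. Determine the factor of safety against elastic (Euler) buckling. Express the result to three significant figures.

I = πd⁴/64 = π×1.45⁴/64 = 0.2170 in⁴
Effective length L_e = K·L = 2 × 190 = 380.0 in
P_cr = π²EI / L_e² = π² × 14200×10³ × 0.2170 / 380.0² = 210.6 lb
Factor of safety n = P_cr / P = 0.21060 / 0.0782 = 2.69

n ≈ 2.69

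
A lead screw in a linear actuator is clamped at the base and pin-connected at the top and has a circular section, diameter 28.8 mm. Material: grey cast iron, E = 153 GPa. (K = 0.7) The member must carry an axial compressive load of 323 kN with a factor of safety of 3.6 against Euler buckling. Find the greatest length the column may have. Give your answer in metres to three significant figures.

L_max ≈ 0.299 m

I = πd⁴/64 = π×28.8⁴/64 = 3.377×10^4 mm⁴
I = 3.377×10^-8 m⁴
Required critical load P_cr = n·P = 3.6 × 323 = 1163 kN = 1.163×10^6 N
From P_cr = π²EI/(K·L)²:  L = (1/K)·√(π²EI/P_cr) = (1/0.7)·√(π²×1.53×10^11×3.377×10^-8/1.163×10^6)
L = 0.299 m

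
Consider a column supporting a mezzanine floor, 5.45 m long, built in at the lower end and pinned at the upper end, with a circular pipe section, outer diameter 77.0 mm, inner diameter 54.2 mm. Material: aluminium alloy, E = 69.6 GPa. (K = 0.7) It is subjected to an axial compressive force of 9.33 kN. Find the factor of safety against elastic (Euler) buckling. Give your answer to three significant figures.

d_o = 77.0 mm, d_i = 54.2 mm
I = π(d_o⁴ − d_i⁴)/64 = π(77.0⁴ − 54.20⁴)/64 = 1.302×10^6 mm⁴
I = 1.302×10^6 mm⁴ = 1.302×10^-6 m⁴
Effective length L_e = K·L = 0.7 × 5.45 = 3.815 m
P_cr = π²EI / L_e² = π² × 69.6×10⁹ × 1.302×10^-6 / 3.815² = 6.145×10^4 N
Factor of safety n = P_cr / P = 61.449 / 9.33 = 6.59

n ≈ 6.59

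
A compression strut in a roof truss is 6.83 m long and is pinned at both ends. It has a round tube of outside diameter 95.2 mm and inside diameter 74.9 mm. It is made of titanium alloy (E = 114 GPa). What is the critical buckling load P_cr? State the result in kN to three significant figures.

d_o = 95.2 mm, d_i = 74.9 mm
I = π(d_o⁴ − d_i⁴)/64 = π(95.2⁴ − 74.90⁴)/64 = 2.487×10^6 mm⁴
I = 2.487×10^6 mm⁴ = 2.487×10^-6 m⁴
Effective length L_e = K·L = 1 × 6.83 = 6.830 m
P_cr = π²EI / L_e² = π² × 114×10⁹ × 2.487×10^-6 / 6.830² = 5.999×10^4 N

P_cr ≈ 60.0 kN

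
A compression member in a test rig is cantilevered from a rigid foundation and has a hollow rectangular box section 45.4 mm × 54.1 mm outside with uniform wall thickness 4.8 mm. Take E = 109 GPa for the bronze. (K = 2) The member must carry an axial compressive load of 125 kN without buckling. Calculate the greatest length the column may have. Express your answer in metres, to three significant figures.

Inner dimensions: h_i = 54.1 − 2×4.8 = 44.50 mm, b_i = 45.4 − 2×4.8 = 35.80 mm
Weak-axis I_min = (h_o·b_o³ − h_i·b_i³)/12 with b_o = 45.4, b_i = 35.80 mm (shorter outer/inner sides).
I_min = (54.1×45.4³ − 44.50×35.80³)/12 = 2.517×10^5 mm⁴
I = 2.517×10^-7 m⁴
At the buckling limit P_cr = P = 1.250×10^5 N
From P_cr = π²EI/(K·L)²:  L = (1/K)·√(π²EI/P_cr) = (1/2)·√(π²×1.09×10^11×2.517×10^-7/1.250×10^5)
L = 0.736 m

L_max ≈ 0.736 m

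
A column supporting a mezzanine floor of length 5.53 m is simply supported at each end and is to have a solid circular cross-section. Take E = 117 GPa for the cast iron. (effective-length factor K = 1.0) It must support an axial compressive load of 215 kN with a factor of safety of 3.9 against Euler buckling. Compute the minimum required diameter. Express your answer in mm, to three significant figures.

Required P_cr = n·P = 3.9 × 215 = 838.5 kN
L_e = K·L = 1 × 5.53 = 5.530 m
Required I = P_cr·L_e²/(π²E) = 8.385×10^5 × 5.530² / (π² × 1.17×10^11) = 2.221×10^-5 m⁴
I_req = 2.221×10^7 mm⁴
Solid circle: I = πd⁴/64  ⇒  d = (64I/π)^(1/4) = (64×2.221×10^7/π)^(1/4) = 146 mm

d ≈ 146 mm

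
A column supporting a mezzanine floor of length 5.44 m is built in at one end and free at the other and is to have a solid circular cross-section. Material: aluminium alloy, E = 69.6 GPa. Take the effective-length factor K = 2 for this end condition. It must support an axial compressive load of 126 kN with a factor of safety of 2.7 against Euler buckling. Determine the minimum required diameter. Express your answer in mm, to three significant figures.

Required P_cr = n·P = 2.7 × 126 = 340.2 kN
L_e = K·L = 2 × 5.44 = 10.88 m
Required I = P_cr·L_e²/(π²E) = 3.402×10^5 × 10.88² / (π² × 6.96×10^10) = 5.863×10^-5 m⁴
I_req = 5.863×10^7 mm⁴
Solid circle: I = πd⁴/64  ⇒  d = (64I/π)^(1/4) = (64×5.863×10^7/π)^(1/4) = 186 mm

d ≈ 186 mm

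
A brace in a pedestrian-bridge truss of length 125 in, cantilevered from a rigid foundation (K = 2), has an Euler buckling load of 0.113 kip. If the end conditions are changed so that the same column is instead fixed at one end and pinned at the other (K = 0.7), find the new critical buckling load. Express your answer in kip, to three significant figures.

P_cr ≈ 0.922 kip

P_cr ∝ 1/K², so P_cr,new = P_cr,old × (K_old/K_new)² = 0.113 × (2/0.7)²
= 0.113 × 8.163 = 0.922 kip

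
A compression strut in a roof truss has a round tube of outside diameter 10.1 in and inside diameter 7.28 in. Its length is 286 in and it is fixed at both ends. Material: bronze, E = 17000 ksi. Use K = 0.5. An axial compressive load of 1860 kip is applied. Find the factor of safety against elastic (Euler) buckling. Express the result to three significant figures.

n ≈ 1.65

d_o = 10.1 in, d_i = 7.28 in
I = π(d_o⁴ − d_i⁴)/64 = π(10.1⁴ − 7.280⁴)/64 = 372.9 in⁴
Effective length L_e = K·L = 0.5 × 286 = 143.0 in
P_cr = π²EI / L_e² = π² × 17000×10³ × 372.9 / 143.0² = 3.060×10^6 lb
Factor of safety n = P_cr / P = 3059.9 / 1860 = 1.65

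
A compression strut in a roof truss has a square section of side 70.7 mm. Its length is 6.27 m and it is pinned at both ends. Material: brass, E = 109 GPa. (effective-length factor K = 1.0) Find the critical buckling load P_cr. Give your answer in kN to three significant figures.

P_cr ≈ 57.0 kN

I = a⁴/12 = 70.7⁴/12 = 2.082×10^6 mm⁴
I = 2.082×10^6 mm⁴ = 2.082×10^-6 m⁴
Effective length L_e = K·L = 1 × 6.27 = 6.270 m
P_cr = π²EI / L_e² = π² × 109×10⁹ × 2.082×10^-6 / 6.270² = 5.698×10^4 N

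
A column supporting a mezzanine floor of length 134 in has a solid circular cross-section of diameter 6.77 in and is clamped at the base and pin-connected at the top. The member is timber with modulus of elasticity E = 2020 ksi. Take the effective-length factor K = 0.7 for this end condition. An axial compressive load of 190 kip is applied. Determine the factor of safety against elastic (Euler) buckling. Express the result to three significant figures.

I = πd⁴/64 = π×6.77⁴/64 = 103.1 in⁴
Effective length L_e = K·L = 0.7 × 134 = 93.80 in
P_cr = π²EI / L_e² = π² × 2020×10³ × 103.1 / 93.80² = 2.337×10^5 lb
Factor of safety n = P_cr / P = 233.65 / 190 = 1.23

n ≈ 1.23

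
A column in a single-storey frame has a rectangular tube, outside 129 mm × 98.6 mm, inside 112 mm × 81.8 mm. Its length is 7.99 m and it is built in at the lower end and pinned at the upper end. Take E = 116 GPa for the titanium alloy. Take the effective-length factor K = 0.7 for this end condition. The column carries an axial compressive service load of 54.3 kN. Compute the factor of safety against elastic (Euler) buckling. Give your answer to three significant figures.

Weak-axis I_min = (h_o·b_o³ − h_i·b_i³)/12 with b_o = 98.6, b_i = 81.80 mm (shorter outer/inner sides).
I_min = (129×98.6³ − 112.0×81.80³)/12 = 5.196×10^6 mm⁴
I = 5.196×10^6 mm⁴ = 5.196×10^-6 m⁴
Effective length L_e = K·L = 0.7 × 7.99 = 5.593 m
P_cr = π²EI / L_e² = π² × 116×10⁹ × 5.196×10^-6 / 5.593² = 1.902×10^5 N
Factor of safety n = P_cr / P = 190.18 / 54.3 = 3.50

n ≈ 3.50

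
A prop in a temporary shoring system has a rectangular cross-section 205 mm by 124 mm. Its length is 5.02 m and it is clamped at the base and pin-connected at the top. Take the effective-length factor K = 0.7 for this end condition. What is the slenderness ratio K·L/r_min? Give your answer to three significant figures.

For a rectangle r_min = b/√12 = 124/√12 = 35.80 mm
L_e = K·L = 0.7 × 5.02 m = 3.514 m = 3514.0 mm
λ = L_e / r_min = 3514.0 / 35.80 = 98.2

λ ≈ 98.2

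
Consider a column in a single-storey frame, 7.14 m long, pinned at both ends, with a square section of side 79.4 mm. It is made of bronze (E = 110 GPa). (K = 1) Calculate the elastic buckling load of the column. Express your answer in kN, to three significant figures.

P_cr ≈ 70.5 kN

I = a⁴/12 = 79.4⁴/12 = 3.312×10^6 mm⁴
I = 3.312×10^6 mm⁴ = 3.312×10^-6 m⁴
Effective length L_e = K·L = 1 × 7.14 = 7.140 m
P_cr = π²EI / L_e² = π² × 110×10⁹ × 3.312×10^-6 / 7.140² = 7.053×10^4 N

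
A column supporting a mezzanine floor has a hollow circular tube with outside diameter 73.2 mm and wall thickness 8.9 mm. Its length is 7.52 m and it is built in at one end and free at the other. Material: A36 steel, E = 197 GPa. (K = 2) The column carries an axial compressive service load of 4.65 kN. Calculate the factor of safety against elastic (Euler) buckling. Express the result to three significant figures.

n ≈ 1.75

Inner diameter d_i = 73.2 − 2×8.9 = 55.40 mm
I = π(d_o⁴ − d_i⁴)/64 = π(73.2⁴ − 55.40⁴)/64 = 9.469×10^5 mm⁴
I = 9.469×10^5 mm⁴ = 9.469×10^-7 m⁴
Effective length L_e = K·L = 2 × 7.52 = 15.04 m
P_cr = π²EI / L_e² = π² × 197×10⁹ × 9.469×10^-7 / 15.04² = 8.139×10^3 N
Factor of safety n = P_cr / P = 8.1394 / 4.65 = 1.75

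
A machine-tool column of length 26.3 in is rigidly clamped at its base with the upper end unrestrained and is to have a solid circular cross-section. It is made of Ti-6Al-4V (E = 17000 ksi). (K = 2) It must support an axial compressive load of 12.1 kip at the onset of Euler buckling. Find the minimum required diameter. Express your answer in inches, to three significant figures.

L_e = K·L = 2 × 26.3 = 52.60 in
Required I = P_cr·L_e²/(π²E) = 1.210×10^4 × 52.60² / (π² × 1.70×10^7) = 0.1995 in⁴
Solid circle: I = πd⁴/64  ⇒  d = (64I/π)^(1/4) = (64×0.1995/π)^(1/4) = 1.42 in

d ≈ 1.42 in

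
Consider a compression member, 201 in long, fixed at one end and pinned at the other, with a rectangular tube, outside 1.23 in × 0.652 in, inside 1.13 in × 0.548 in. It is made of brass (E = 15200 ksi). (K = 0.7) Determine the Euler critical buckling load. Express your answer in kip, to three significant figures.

Weak-axis I_min = (h_o·b_o³ − h_i·b_i³)/12 with b_o = 0.652, b_i = 0.5480 in (shorter outer/inner sides).
I_min = (1.23×0.652³ − 1.130×0.5480³)/12 = 1.291×10^-2 in⁴
Effective length L_e = K·L = 0.7 × 201 = 140.7 in
P_cr = π²EI / L_e² = π² × 15200×10³ × 1.291×10^-2 / 140.7² = 97.85 lb

P_cr ≈ 0.0979 kip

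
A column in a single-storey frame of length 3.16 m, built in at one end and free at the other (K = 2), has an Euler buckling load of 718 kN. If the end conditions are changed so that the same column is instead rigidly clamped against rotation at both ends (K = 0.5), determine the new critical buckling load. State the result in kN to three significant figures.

P_cr ∝ 1/K², so P_cr,new = P_cr,old × (K_old/K_new)² = 718 × (2/0.5)²
= 718 × 16.00 = 11500 kN

P_cr ≈ 11500 kN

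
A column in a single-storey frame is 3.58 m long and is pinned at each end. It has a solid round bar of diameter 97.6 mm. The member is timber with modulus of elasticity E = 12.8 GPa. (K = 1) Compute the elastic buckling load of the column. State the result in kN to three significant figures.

P_cr ≈ 43.9 kN

I = πd⁴/64 = π×97.6⁴/64 = 4.454×10^6 mm⁴
I = 4.454×10^6 mm⁴ = 4.454×10^-6 m⁴
Effective length L_e = K·L = 1 × 3.58 = 3.580 m
P_cr = π²EI / L_e² = π² × 12.8×10⁹ × 4.454×10^-6 / 3.580² = 4.390×10^4 N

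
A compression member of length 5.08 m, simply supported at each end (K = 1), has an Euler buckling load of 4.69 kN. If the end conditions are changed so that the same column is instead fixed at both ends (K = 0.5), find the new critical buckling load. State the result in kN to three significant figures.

P_cr ≈ 18.8 kN

P_cr ∝ 1/K², so P_cr,new = P_cr,old × (K_old/K_new)² = 4.69 × (1/0.5)²
= 4.69 × 4.000 = 18.8 kN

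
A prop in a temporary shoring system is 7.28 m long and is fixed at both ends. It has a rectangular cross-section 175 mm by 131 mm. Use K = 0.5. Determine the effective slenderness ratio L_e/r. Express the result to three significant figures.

λ ≈ 96.3

For a rectangle r_min = b/√12 = 131/√12 = 37.82 mm
L_e = K·L = 0.5 × 7.28 m = 3.640 m = 3640.0 mm
λ = L_e / r_min = 3640.0 / 37.82 = 96.3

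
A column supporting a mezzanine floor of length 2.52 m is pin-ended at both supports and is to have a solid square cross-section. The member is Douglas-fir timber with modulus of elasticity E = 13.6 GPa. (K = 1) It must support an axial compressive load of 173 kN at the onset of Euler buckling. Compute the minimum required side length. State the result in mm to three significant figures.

L_e = K·L = 1 × 2.52 = 2.520 m
Required I = P_cr·L_e²/(π²E) = 1.730×10^5 × 2.520² / (π² × 1.36×10^10) = 8.185×10^-6 m⁴
I_req = 8.185×10^6 mm⁴
Solid square: I = a⁴/12  ⇒  a = (12I)^(1/4) = (12×8.185×10^6)^(1/4) = 99.6 mm

a ≈ 99.6 mm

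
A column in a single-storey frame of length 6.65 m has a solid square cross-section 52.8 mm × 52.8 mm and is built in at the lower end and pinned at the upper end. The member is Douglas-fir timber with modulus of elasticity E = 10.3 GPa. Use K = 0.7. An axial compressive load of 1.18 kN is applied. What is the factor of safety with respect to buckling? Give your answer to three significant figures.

I = a⁴/12 = 52.8⁴/12 = 6.477×10^5 mm⁴
I = 6.477×10^5 mm⁴ = 6.477×10^-7 m⁴
Effective length L_e = K·L = 0.7 × 6.65 = 4.655 m
P_cr = π²EI / L_e² = π² × 10.3×10⁹ × 6.477×10^-7 / 4.655² = 3.038×10^3 N
Factor of safety n = P_cr / P = 3.0384 / 1.18 = 2.57

n ≈ 2.57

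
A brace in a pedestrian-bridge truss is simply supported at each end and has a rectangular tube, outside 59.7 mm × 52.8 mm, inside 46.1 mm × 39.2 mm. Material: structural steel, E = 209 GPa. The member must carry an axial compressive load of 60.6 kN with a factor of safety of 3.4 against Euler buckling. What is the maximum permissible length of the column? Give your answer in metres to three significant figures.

L_max ≈ 2.24 m

Weak-axis I_min = (h_o·b_o³ − h_i·b_i³)/12 with b_o = 52.8, b_i = 39.20 mm (shorter outer/inner sides).
I_min = (59.7×52.8³ − 46.10×39.20³)/12 = 5.009×10^5 mm⁴
I = 5.009×10^-7 m⁴
Required critical load P_cr = n·P = 3.4 × 60.6 = 206.0 kN = 2.060×10^5 N
From P_cr = π²EI/(K·L)²:  L = (1/K)·√(π²EI/P_cr) = (1/1)·√(π²×2.09×10^11×5.009×10^-7/2.060×10^5)
L = 2.24 m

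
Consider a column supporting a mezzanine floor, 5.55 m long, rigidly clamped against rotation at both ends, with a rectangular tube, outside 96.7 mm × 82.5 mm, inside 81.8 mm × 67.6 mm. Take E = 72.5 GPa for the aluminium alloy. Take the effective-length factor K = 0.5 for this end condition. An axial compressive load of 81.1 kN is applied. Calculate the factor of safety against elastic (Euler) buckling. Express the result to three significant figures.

Weak-axis I_min = (h_o·b_o³ − h_i·b_i³)/12 with b_o = 82.5, b_i = 67.60 mm (shorter outer/inner sides).
I_min = (96.7×82.5³ − 81.80×67.60³)/12 = 2.419×10^6 mm⁴
I = 2.419×10^6 mm⁴ = 2.419×10^-6 m⁴
Effective length L_e = K·L = 0.5 × 5.55 = 2.775 m
P_cr = π²EI / L_e² = π² × 72.5×10⁹ × 2.419×10^-6 / 2.775² = 2.248×10^5 N
Factor of safety n = P_cr / P = 224.78 / 81.1 = 2.77

n ≈ 2.77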